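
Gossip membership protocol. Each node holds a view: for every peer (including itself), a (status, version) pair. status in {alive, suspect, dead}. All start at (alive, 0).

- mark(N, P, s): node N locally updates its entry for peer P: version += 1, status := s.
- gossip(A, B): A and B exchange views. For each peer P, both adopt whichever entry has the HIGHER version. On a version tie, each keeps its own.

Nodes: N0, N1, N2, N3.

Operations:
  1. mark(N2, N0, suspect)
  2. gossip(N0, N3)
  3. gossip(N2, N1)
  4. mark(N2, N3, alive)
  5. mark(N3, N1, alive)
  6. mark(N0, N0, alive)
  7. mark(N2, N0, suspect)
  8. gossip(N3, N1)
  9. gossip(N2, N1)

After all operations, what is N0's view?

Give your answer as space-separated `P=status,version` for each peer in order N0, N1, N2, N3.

Op 1: N2 marks N0=suspect -> (suspect,v1)
Op 2: gossip N0<->N3 -> N0.N0=(alive,v0) N0.N1=(alive,v0) N0.N2=(alive,v0) N0.N3=(alive,v0) | N3.N0=(alive,v0) N3.N1=(alive,v0) N3.N2=(alive,v0) N3.N3=(alive,v0)
Op 3: gossip N2<->N1 -> N2.N0=(suspect,v1) N2.N1=(alive,v0) N2.N2=(alive,v0) N2.N3=(alive,v0) | N1.N0=(suspect,v1) N1.N1=(alive,v0) N1.N2=(alive,v0) N1.N3=(alive,v0)
Op 4: N2 marks N3=alive -> (alive,v1)
Op 5: N3 marks N1=alive -> (alive,v1)
Op 6: N0 marks N0=alive -> (alive,v1)
Op 7: N2 marks N0=suspect -> (suspect,v2)
Op 8: gossip N3<->N1 -> N3.N0=(suspect,v1) N3.N1=(alive,v1) N3.N2=(alive,v0) N3.N3=(alive,v0) | N1.N0=(suspect,v1) N1.N1=(alive,v1) N1.N2=(alive,v0) N1.N3=(alive,v0)
Op 9: gossip N2<->N1 -> N2.N0=(suspect,v2) N2.N1=(alive,v1) N2.N2=(alive,v0) N2.N3=(alive,v1) | N1.N0=(suspect,v2) N1.N1=(alive,v1) N1.N2=(alive,v0) N1.N3=(alive,v1)

Answer: N0=alive,1 N1=alive,0 N2=alive,0 N3=alive,0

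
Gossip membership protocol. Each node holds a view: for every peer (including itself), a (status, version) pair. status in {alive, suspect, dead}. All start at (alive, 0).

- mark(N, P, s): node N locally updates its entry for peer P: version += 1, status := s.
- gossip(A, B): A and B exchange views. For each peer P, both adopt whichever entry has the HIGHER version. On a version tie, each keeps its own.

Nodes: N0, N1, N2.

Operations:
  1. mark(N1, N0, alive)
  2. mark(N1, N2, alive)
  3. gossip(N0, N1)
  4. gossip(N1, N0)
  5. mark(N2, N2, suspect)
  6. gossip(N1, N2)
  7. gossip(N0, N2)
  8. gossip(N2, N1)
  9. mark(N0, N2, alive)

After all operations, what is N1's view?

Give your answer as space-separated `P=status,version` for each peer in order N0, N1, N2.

Answer: N0=alive,1 N1=alive,0 N2=alive,1

Derivation:
Op 1: N1 marks N0=alive -> (alive,v1)
Op 2: N1 marks N2=alive -> (alive,v1)
Op 3: gossip N0<->N1 -> N0.N0=(alive,v1) N0.N1=(alive,v0) N0.N2=(alive,v1) | N1.N0=(alive,v1) N1.N1=(alive,v0) N1.N2=(alive,v1)
Op 4: gossip N1<->N0 -> N1.N0=(alive,v1) N1.N1=(alive,v0) N1.N2=(alive,v1) | N0.N0=(alive,v1) N0.N1=(alive,v0) N0.N2=(alive,v1)
Op 5: N2 marks N2=suspect -> (suspect,v1)
Op 6: gossip N1<->N2 -> N1.N0=(alive,v1) N1.N1=(alive,v0) N1.N2=(alive,v1) | N2.N0=(alive,v1) N2.N1=(alive,v0) N2.N2=(suspect,v1)
Op 7: gossip N0<->N2 -> N0.N0=(alive,v1) N0.N1=(alive,v0) N0.N2=(alive,v1) | N2.N0=(alive,v1) N2.N1=(alive,v0) N2.N2=(suspect,v1)
Op 8: gossip N2<->N1 -> N2.N0=(alive,v1) N2.N1=(alive,v0) N2.N2=(suspect,v1) | N1.N0=(alive,v1) N1.N1=(alive,v0) N1.N2=(alive,v1)
Op 9: N0 marks N2=alive -> (alive,v2)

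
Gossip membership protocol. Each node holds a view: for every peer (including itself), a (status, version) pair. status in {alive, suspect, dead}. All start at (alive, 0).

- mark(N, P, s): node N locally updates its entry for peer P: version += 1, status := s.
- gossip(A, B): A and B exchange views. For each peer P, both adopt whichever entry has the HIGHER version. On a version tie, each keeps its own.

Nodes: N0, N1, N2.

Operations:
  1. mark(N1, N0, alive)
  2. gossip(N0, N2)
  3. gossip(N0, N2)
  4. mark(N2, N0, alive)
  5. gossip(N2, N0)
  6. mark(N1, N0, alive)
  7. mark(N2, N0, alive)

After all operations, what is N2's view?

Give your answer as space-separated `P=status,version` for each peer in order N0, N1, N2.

Answer: N0=alive,2 N1=alive,0 N2=alive,0

Derivation:
Op 1: N1 marks N0=alive -> (alive,v1)
Op 2: gossip N0<->N2 -> N0.N0=(alive,v0) N0.N1=(alive,v0) N0.N2=(alive,v0) | N2.N0=(alive,v0) N2.N1=(alive,v0) N2.N2=(alive,v0)
Op 3: gossip N0<->N2 -> N0.N0=(alive,v0) N0.N1=(alive,v0) N0.N2=(alive,v0) | N2.N0=(alive,v0) N2.N1=(alive,v0) N2.N2=(alive,v0)
Op 4: N2 marks N0=alive -> (alive,v1)
Op 5: gossip N2<->N0 -> N2.N0=(alive,v1) N2.N1=(alive,v0) N2.N2=(alive,v0) | N0.N0=(alive,v1) N0.N1=(alive,v0) N0.N2=(alive,v0)
Op 6: N1 marks N0=alive -> (alive,v2)
Op 7: N2 marks N0=alive -> (alive,v2)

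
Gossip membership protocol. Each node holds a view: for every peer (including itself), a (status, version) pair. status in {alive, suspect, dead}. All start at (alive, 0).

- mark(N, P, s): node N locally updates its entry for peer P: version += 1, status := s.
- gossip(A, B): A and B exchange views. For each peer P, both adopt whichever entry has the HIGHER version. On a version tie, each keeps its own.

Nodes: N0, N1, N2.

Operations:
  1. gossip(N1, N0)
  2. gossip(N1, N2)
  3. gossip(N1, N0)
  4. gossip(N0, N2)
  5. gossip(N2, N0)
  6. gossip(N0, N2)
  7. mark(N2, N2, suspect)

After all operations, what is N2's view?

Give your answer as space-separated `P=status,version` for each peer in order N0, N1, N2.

Answer: N0=alive,0 N1=alive,0 N2=suspect,1

Derivation:
Op 1: gossip N1<->N0 -> N1.N0=(alive,v0) N1.N1=(alive,v0) N1.N2=(alive,v0) | N0.N0=(alive,v0) N0.N1=(alive,v0) N0.N2=(alive,v0)
Op 2: gossip N1<->N2 -> N1.N0=(alive,v0) N1.N1=(alive,v0) N1.N2=(alive,v0) | N2.N0=(alive,v0) N2.N1=(alive,v0) N2.N2=(alive,v0)
Op 3: gossip N1<->N0 -> N1.N0=(alive,v0) N1.N1=(alive,v0) N1.N2=(alive,v0) | N0.N0=(alive,v0) N0.N1=(alive,v0) N0.N2=(alive,v0)
Op 4: gossip N0<->N2 -> N0.N0=(alive,v0) N0.N1=(alive,v0) N0.N2=(alive,v0) | N2.N0=(alive,v0) N2.N1=(alive,v0) N2.N2=(alive,v0)
Op 5: gossip N2<->N0 -> N2.N0=(alive,v0) N2.N1=(alive,v0) N2.N2=(alive,v0) | N0.N0=(alive,v0) N0.N1=(alive,v0) N0.N2=(alive,v0)
Op 6: gossip N0<->N2 -> N0.N0=(alive,v0) N0.N1=(alive,v0) N0.N2=(alive,v0) | N2.N0=(alive,v0) N2.N1=(alive,v0) N2.N2=(alive,v0)
Op 7: N2 marks N2=suspect -> (suspect,v1)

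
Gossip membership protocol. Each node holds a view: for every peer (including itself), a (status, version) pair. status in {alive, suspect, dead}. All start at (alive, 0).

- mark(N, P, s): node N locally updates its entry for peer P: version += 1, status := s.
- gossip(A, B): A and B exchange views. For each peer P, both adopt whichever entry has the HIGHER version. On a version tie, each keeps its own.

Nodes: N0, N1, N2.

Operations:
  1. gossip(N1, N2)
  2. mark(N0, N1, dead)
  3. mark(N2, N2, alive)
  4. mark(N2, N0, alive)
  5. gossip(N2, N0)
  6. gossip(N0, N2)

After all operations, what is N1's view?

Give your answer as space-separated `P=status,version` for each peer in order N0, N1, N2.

Op 1: gossip N1<->N2 -> N1.N0=(alive,v0) N1.N1=(alive,v0) N1.N2=(alive,v0) | N2.N0=(alive,v0) N2.N1=(alive,v0) N2.N2=(alive,v0)
Op 2: N0 marks N1=dead -> (dead,v1)
Op 3: N2 marks N2=alive -> (alive,v1)
Op 4: N2 marks N0=alive -> (alive,v1)
Op 5: gossip N2<->N0 -> N2.N0=(alive,v1) N2.N1=(dead,v1) N2.N2=(alive,v1) | N0.N0=(alive,v1) N0.N1=(dead,v1) N0.N2=(alive,v1)
Op 6: gossip N0<->N2 -> N0.N0=(alive,v1) N0.N1=(dead,v1) N0.N2=(alive,v1) | N2.N0=(alive,v1) N2.N1=(dead,v1) N2.N2=(alive,v1)

Answer: N0=alive,0 N1=alive,0 N2=alive,0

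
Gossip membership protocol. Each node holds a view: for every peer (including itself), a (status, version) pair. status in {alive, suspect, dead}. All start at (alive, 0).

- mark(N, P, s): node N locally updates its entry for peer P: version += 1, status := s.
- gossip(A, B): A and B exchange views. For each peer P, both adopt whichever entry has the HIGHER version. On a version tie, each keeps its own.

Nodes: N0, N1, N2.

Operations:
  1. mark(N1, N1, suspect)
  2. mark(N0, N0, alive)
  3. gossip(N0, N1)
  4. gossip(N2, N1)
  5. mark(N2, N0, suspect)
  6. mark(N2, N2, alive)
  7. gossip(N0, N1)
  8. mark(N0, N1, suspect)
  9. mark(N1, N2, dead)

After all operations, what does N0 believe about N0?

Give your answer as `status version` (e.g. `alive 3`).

Op 1: N1 marks N1=suspect -> (suspect,v1)
Op 2: N0 marks N0=alive -> (alive,v1)
Op 3: gossip N0<->N1 -> N0.N0=(alive,v1) N0.N1=(suspect,v1) N0.N2=(alive,v0) | N1.N0=(alive,v1) N1.N1=(suspect,v1) N1.N2=(alive,v0)
Op 4: gossip N2<->N1 -> N2.N0=(alive,v1) N2.N1=(suspect,v1) N2.N2=(alive,v0) | N1.N0=(alive,v1) N1.N1=(suspect,v1) N1.N2=(alive,v0)
Op 5: N2 marks N0=suspect -> (suspect,v2)
Op 6: N2 marks N2=alive -> (alive,v1)
Op 7: gossip N0<->N1 -> N0.N0=(alive,v1) N0.N1=(suspect,v1) N0.N2=(alive,v0) | N1.N0=(alive,v1) N1.N1=(suspect,v1) N1.N2=(alive,v0)
Op 8: N0 marks N1=suspect -> (suspect,v2)
Op 9: N1 marks N2=dead -> (dead,v1)

Answer: alive 1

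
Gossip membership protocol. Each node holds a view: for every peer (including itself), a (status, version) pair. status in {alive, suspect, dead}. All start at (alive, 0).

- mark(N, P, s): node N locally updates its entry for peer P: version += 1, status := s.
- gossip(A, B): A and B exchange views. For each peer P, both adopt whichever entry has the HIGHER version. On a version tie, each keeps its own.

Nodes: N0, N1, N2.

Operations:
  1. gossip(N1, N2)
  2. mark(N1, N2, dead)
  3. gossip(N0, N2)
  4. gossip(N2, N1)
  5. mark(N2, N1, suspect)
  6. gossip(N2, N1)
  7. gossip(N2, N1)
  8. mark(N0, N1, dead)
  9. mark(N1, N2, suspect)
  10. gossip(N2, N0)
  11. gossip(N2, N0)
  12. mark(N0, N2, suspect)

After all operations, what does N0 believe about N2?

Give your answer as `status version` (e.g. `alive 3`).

Answer: suspect 2

Derivation:
Op 1: gossip N1<->N2 -> N1.N0=(alive,v0) N1.N1=(alive,v0) N1.N2=(alive,v0) | N2.N0=(alive,v0) N2.N1=(alive,v0) N2.N2=(alive,v0)
Op 2: N1 marks N2=dead -> (dead,v1)
Op 3: gossip N0<->N2 -> N0.N0=(alive,v0) N0.N1=(alive,v0) N0.N2=(alive,v0) | N2.N0=(alive,v0) N2.N1=(alive,v0) N2.N2=(alive,v0)
Op 4: gossip N2<->N1 -> N2.N0=(alive,v0) N2.N1=(alive,v0) N2.N2=(dead,v1) | N1.N0=(alive,v0) N1.N1=(alive,v0) N1.N2=(dead,v1)
Op 5: N2 marks N1=suspect -> (suspect,v1)
Op 6: gossip N2<->N1 -> N2.N0=(alive,v0) N2.N1=(suspect,v1) N2.N2=(dead,v1) | N1.N0=(alive,v0) N1.N1=(suspect,v1) N1.N2=(dead,v1)
Op 7: gossip N2<->N1 -> N2.N0=(alive,v0) N2.N1=(suspect,v1) N2.N2=(dead,v1) | N1.N0=(alive,v0) N1.N1=(suspect,v1) N1.N2=(dead,v1)
Op 8: N0 marks N1=dead -> (dead,v1)
Op 9: N1 marks N2=suspect -> (suspect,v2)
Op 10: gossip N2<->N0 -> N2.N0=(alive,v0) N2.N1=(suspect,v1) N2.N2=(dead,v1) | N0.N0=(alive,v0) N0.N1=(dead,v1) N0.N2=(dead,v1)
Op 11: gossip N2<->N0 -> N2.N0=(alive,v0) N2.N1=(suspect,v1) N2.N2=(dead,v1) | N0.N0=(alive,v0) N0.N1=(dead,v1) N0.N2=(dead,v1)
Op 12: N0 marks N2=suspect -> (suspect,v2)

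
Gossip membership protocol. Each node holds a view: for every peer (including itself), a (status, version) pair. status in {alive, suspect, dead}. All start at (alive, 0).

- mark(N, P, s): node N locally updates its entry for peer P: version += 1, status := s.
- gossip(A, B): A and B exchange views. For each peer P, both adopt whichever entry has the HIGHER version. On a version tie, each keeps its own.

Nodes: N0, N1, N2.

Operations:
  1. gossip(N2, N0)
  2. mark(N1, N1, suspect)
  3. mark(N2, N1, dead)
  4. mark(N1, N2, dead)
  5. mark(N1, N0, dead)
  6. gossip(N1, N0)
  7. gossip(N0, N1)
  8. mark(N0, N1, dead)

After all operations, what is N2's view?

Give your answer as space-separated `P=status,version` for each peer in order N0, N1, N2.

Answer: N0=alive,0 N1=dead,1 N2=alive,0

Derivation:
Op 1: gossip N2<->N0 -> N2.N0=(alive,v0) N2.N1=(alive,v0) N2.N2=(alive,v0) | N0.N0=(alive,v0) N0.N1=(alive,v0) N0.N2=(alive,v0)
Op 2: N1 marks N1=suspect -> (suspect,v1)
Op 3: N2 marks N1=dead -> (dead,v1)
Op 4: N1 marks N2=dead -> (dead,v1)
Op 5: N1 marks N0=dead -> (dead,v1)
Op 6: gossip N1<->N0 -> N1.N0=(dead,v1) N1.N1=(suspect,v1) N1.N2=(dead,v1) | N0.N0=(dead,v1) N0.N1=(suspect,v1) N0.N2=(dead,v1)
Op 7: gossip N0<->N1 -> N0.N0=(dead,v1) N0.N1=(suspect,v1) N0.N2=(dead,v1) | N1.N0=(dead,v1) N1.N1=(suspect,v1) N1.N2=(dead,v1)
Op 8: N0 marks N1=dead -> (dead,v2)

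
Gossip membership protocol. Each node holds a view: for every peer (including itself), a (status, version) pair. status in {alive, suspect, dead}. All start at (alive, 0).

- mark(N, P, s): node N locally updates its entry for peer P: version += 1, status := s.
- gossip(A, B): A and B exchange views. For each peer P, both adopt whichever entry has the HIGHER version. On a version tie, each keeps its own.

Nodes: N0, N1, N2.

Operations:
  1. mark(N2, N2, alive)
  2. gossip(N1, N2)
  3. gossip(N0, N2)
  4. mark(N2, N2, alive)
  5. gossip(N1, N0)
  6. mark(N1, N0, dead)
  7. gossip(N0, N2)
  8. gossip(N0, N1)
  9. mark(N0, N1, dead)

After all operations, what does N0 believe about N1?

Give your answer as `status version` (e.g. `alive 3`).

Op 1: N2 marks N2=alive -> (alive,v1)
Op 2: gossip N1<->N2 -> N1.N0=(alive,v0) N1.N1=(alive,v0) N1.N2=(alive,v1) | N2.N0=(alive,v0) N2.N1=(alive,v0) N2.N2=(alive,v1)
Op 3: gossip N0<->N2 -> N0.N0=(alive,v0) N0.N1=(alive,v0) N0.N2=(alive,v1) | N2.N0=(alive,v0) N2.N1=(alive,v0) N2.N2=(alive,v1)
Op 4: N2 marks N2=alive -> (alive,v2)
Op 5: gossip N1<->N0 -> N1.N0=(alive,v0) N1.N1=(alive,v0) N1.N2=(alive,v1) | N0.N0=(alive,v0) N0.N1=(alive,v0) N0.N2=(alive,v1)
Op 6: N1 marks N0=dead -> (dead,v1)
Op 7: gossip N0<->N2 -> N0.N0=(alive,v0) N0.N1=(alive,v0) N0.N2=(alive,v2) | N2.N0=(alive,v0) N2.N1=(alive,v0) N2.N2=(alive,v2)
Op 8: gossip N0<->N1 -> N0.N0=(dead,v1) N0.N1=(alive,v0) N0.N2=(alive,v2) | N1.N0=(dead,v1) N1.N1=(alive,v0) N1.N2=(alive,v2)
Op 9: N0 marks N1=dead -> (dead,v1)

Answer: dead 1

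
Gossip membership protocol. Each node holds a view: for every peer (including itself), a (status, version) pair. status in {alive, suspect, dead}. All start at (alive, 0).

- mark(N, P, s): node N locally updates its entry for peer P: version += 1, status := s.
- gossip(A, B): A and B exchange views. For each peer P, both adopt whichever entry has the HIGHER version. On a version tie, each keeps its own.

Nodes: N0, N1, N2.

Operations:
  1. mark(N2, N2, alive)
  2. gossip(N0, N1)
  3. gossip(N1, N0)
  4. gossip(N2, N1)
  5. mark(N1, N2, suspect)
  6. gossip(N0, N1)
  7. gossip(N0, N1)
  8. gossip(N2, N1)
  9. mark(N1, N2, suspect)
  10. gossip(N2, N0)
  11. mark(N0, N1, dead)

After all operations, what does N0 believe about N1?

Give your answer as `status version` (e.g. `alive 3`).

Answer: dead 1

Derivation:
Op 1: N2 marks N2=alive -> (alive,v1)
Op 2: gossip N0<->N1 -> N0.N0=(alive,v0) N0.N1=(alive,v0) N0.N2=(alive,v0) | N1.N0=(alive,v0) N1.N1=(alive,v0) N1.N2=(alive,v0)
Op 3: gossip N1<->N0 -> N1.N0=(alive,v0) N1.N1=(alive,v0) N1.N2=(alive,v0) | N0.N0=(alive,v0) N0.N1=(alive,v0) N0.N2=(alive,v0)
Op 4: gossip N2<->N1 -> N2.N0=(alive,v0) N2.N1=(alive,v0) N2.N2=(alive,v1) | N1.N0=(alive,v0) N1.N1=(alive,v0) N1.N2=(alive,v1)
Op 5: N1 marks N2=suspect -> (suspect,v2)
Op 6: gossip N0<->N1 -> N0.N0=(alive,v0) N0.N1=(alive,v0) N0.N2=(suspect,v2) | N1.N0=(alive,v0) N1.N1=(alive,v0) N1.N2=(suspect,v2)
Op 7: gossip N0<->N1 -> N0.N0=(alive,v0) N0.N1=(alive,v0) N0.N2=(suspect,v2) | N1.N0=(alive,v0) N1.N1=(alive,v0) N1.N2=(suspect,v2)
Op 8: gossip N2<->N1 -> N2.N0=(alive,v0) N2.N1=(alive,v0) N2.N2=(suspect,v2) | N1.N0=(alive,v0) N1.N1=(alive,v0) N1.N2=(suspect,v2)
Op 9: N1 marks N2=suspect -> (suspect,v3)
Op 10: gossip N2<->N0 -> N2.N0=(alive,v0) N2.N1=(alive,v0) N2.N2=(suspect,v2) | N0.N0=(alive,v0) N0.N1=(alive,v0) N0.N2=(suspect,v2)
Op 11: N0 marks N1=dead -> (dead,v1)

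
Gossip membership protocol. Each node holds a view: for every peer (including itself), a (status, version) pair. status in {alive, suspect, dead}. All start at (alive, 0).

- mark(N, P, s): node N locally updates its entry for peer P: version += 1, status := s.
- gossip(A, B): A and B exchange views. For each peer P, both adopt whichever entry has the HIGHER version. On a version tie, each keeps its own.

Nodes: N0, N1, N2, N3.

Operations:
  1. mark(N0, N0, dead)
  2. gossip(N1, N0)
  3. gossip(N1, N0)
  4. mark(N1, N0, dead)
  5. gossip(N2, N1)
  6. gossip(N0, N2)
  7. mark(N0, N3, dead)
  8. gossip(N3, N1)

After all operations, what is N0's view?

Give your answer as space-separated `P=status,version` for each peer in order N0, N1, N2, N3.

Answer: N0=dead,2 N1=alive,0 N2=alive,0 N3=dead,1

Derivation:
Op 1: N0 marks N0=dead -> (dead,v1)
Op 2: gossip N1<->N0 -> N1.N0=(dead,v1) N1.N1=(alive,v0) N1.N2=(alive,v0) N1.N3=(alive,v0) | N0.N0=(dead,v1) N0.N1=(alive,v0) N0.N2=(alive,v0) N0.N3=(alive,v0)
Op 3: gossip N1<->N0 -> N1.N0=(dead,v1) N1.N1=(alive,v0) N1.N2=(alive,v0) N1.N3=(alive,v0) | N0.N0=(dead,v1) N0.N1=(alive,v0) N0.N2=(alive,v0) N0.N3=(alive,v0)
Op 4: N1 marks N0=dead -> (dead,v2)
Op 5: gossip N2<->N1 -> N2.N0=(dead,v2) N2.N1=(alive,v0) N2.N2=(alive,v0) N2.N3=(alive,v0) | N1.N0=(dead,v2) N1.N1=(alive,v0) N1.N2=(alive,v0) N1.N3=(alive,v0)
Op 6: gossip N0<->N2 -> N0.N0=(dead,v2) N0.N1=(alive,v0) N0.N2=(alive,v0) N0.N3=(alive,v0) | N2.N0=(dead,v2) N2.N1=(alive,v0) N2.N2=(alive,v0) N2.N3=(alive,v0)
Op 7: N0 marks N3=dead -> (dead,v1)
Op 8: gossip N3<->N1 -> N3.N0=(dead,v2) N3.N1=(alive,v0) N3.N2=(alive,v0) N3.N3=(alive,v0) | N1.N0=(dead,v2) N1.N1=(alive,v0) N1.N2=(alive,v0) N1.N3=(alive,v0)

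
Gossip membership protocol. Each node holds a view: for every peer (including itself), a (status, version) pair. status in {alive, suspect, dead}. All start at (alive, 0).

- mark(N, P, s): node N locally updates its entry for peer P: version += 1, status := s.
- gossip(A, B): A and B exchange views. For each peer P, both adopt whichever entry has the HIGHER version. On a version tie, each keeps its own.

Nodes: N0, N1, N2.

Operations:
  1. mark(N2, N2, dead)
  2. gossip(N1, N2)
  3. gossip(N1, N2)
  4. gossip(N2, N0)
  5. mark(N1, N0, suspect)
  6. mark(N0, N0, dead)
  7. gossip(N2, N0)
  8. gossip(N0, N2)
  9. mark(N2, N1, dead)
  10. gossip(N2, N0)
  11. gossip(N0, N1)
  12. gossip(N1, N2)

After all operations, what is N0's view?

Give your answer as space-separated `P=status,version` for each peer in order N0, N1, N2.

Answer: N0=dead,1 N1=dead,1 N2=dead,1

Derivation:
Op 1: N2 marks N2=dead -> (dead,v1)
Op 2: gossip N1<->N2 -> N1.N0=(alive,v0) N1.N1=(alive,v0) N1.N2=(dead,v1) | N2.N0=(alive,v0) N2.N1=(alive,v0) N2.N2=(dead,v1)
Op 3: gossip N1<->N2 -> N1.N0=(alive,v0) N1.N1=(alive,v0) N1.N2=(dead,v1) | N2.N0=(alive,v0) N2.N1=(alive,v0) N2.N2=(dead,v1)
Op 4: gossip N2<->N0 -> N2.N0=(alive,v0) N2.N1=(alive,v0) N2.N2=(dead,v1) | N0.N0=(alive,v0) N0.N1=(alive,v0) N0.N2=(dead,v1)
Op 5: N1 marks N0=suspect -> (suspect,v1)
Op 6: N0 marks N0=dead -> (dead,v1)
Op 7: gossip N2<->N0 -> N2.N0=(dead,v1) N2.N1=(alive,v0) N2.N2=(dead,v1) | N0.N0=(dead,v1) N0.N1=(alive,v0) N0.N2=(dead,v1)
Op 8: gossip N0<->N2 -> N0.N0=(dead,v1) N0.N1=(alive,v0) N0.N2=(dead,v1) | N2.N0=(dead,v1) N2.N1=(alive,v0) N2.N2=(dead,v1)
Op 9: N2 marks N1=dead -> (dead,v1)
Op 10: gossip N2<->N0 -> N2.N0=(dead,v1) N2.N1=(dead,v1) N2.N2=(dead,v1) | N0.N0=(dead,v1) N0.N1=(dead,v1) N0.N2=(dead,v1)
Op 11: gossip N0<->N1 -> N0.N0=(dead,v1) N0.N1=(dead,v1) N0.N2=(dead,v1) | N1.N0=(suspect,v1) N1.N1=(dead,v1) N1.N2=(dead,v1)
Op 12: gossip N1<->N2 -> N1.N0=(suspect,v1) N1.N1=(dead,v1) N1.N2=(dead,v1) | N2.N0=(dead,v1) N2.N1=(dead,v1) N2.N2=(dead,v1)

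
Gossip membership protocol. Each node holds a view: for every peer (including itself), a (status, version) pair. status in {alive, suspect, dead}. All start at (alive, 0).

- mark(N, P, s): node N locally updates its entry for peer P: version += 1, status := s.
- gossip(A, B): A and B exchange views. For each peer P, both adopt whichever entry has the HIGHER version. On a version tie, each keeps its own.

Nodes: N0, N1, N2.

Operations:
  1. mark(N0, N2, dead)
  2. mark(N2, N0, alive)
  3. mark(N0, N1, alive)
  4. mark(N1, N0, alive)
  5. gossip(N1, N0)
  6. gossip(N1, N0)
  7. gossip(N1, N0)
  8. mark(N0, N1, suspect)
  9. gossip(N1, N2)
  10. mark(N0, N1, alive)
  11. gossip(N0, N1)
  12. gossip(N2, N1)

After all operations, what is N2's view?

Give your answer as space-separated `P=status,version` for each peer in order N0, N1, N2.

Op 1: N0 marks N2=dead -> (dead,v1)
Op 2: N2 marks N0=alive -> (alive,v1)
Op 3: N0 marks N1=alive -> (alive,v1)
Op 4: N1 marks N0=alive -> (alive,v1)
Op 5: gossip N1<->N0 -> N1.N0=(alive,v1) N1.N1=(alive,v1) N1.N2=(dead,v1) | N0.N0=(alive,v1) N0.N1=(alive,v1) N0.N2=(dead,v1)
Op 6: gossip N1<->N0 -> N1.N0=(alive,v1) N1.N1=(alive,v1) N1.N2=(dead,v1) | N0.N0=(alive,v1) N0.N1=(alive,v1) N0.N2=(dead,v1)
Op 7: gossip N1<->N0 -> N1.N0=(alive,v1) N1.N1=(alive,v1) N1.N2=(dead,v1) | N0.N0=(alive,v1) N0.N1=(alive,v1) N0.N2=(dead,v1)
Op 8: N0 marks N1=suspect -> (suspect,v2)
Op 9: gossip N1<->N2 -> N1.N0=(alive,v1) N1.N1=(alive,v1) N1.N2=(dead,v1) | N2.N0=(alive,v1) N2.N1=(alive,v1) N2.N2=(dead,v1)
Op 10: N0 marks N1=alive -> (alive,v3)
Op 11: gossip N0<->N1 -> N0.N0=(alive,v1) N0.N1=(alive,v3) N0.N2=(dead,v1) | N1.N0=(alive,v1) N1.N1=(alive,v3) N1.N2=(dead,v1)
Op 12: gossip N2<->N1 -> N2.N0=(alive,v1) N2.N1=(alive,v3) N2.N2=(dead,v1) | N1.N0=(alive,v1) N1.N1=(alive,v3) N1.N2=(dead,v1)

Answer: N0=alive,1 N1=alive,3 N2=dead,1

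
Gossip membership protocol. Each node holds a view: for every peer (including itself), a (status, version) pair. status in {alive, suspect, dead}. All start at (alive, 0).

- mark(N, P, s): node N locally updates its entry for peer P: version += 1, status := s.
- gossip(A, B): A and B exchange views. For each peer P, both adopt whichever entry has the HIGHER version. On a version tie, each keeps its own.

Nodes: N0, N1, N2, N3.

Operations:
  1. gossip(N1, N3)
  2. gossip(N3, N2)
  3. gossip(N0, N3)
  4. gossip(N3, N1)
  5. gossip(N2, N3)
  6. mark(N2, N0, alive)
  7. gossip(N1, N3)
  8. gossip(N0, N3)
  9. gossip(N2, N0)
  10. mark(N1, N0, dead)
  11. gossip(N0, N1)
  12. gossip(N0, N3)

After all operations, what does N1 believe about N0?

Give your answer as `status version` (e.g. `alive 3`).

Answer: dead 1

Derivation:
Op 1: gossip N1<->N3 -> N1.N0=(alive,v0) N1.N1=(alive,v0) N1.N2=(alive,v0) N1.N3=(alive,v0) | N3.N0=(alive,v0) N3.N1=(alive,v0) N3.N2=(alive,v0) N3.N3=(alive,v0)
Op 2: gossip N3<->N2 -> N3.N0=(alive,v0) N3.N1=(alive,v0) N3.N2=(alive,v0) N3.N3=(alive,v0) | N2.N0=(alive,v0) N2.N1=(alive,v0) N2.N2=(alive,v0) N2.N3=(alive,v0)
Op 3: gossip N0<->N3 -> N0.N0=(alive,v0) N0.N1=(alive,v0) N0.N2=(alive,v0) N0.N3=(alive,v0) | N3.N0=(alive,v0) N3.N1=(alive,v0) N3.N2=(alive,v0) N3.N3=(alive,v0)
Op 4: gossip N3<->N1 -> N3.N0=(alive,v0) N3.N1=(alive,v0) N3.N2=(alive,v0) N3.N3=(alive,v0) | N1.N0=(alive,v0) N1.N1=(alive,v0) N1.N2=(alive,v0) N1.N3=(alive,v0)
Op 5: gossip N2<->N3 -> N2.N0=(alive,v0) N2.N1=(alive,v0) N2.N2=(alive,v0) N2.N3=(alive,v0) | N3.N0=(alive,v0) N3.N1=(alive,v0) N3.N2=(alive,v0) N3.N3=(alive,v0)
Op 6: N2 marks N0=alive -> (alive,v1)
Op 7: gossip N1<->N3 -> N1.N0=(alive,v0) N1.N1=(alive,v0) N1.N2=(alive,v0) N1.N3=(alive,v0) | N3.N0=(alive,v0) N3.N1=(alive,v0) N3.N2=(alive,v0) N3.N3=(alive,v0)
Op 8: gossip N0<->N3 -> N0.N0=(alive,v0) N0.N1=(alive,v0) N0.N2=(alive,v0) N0.N3=(alive,v0) | N3.N0=(alive,v0) N3.N1=(alive,v0) N3.N2=(alive,v0) N3.N3=(alive,v0)
Op 9: gossip N2<->N0 -> N2.N0=(alive,v1) N2.N1=(alive,v0) N2.N2=(alive,v0) N2.N3=(alive,v0) | N0.N0=(alive,v1) N0.N1=(alive,v0) N0.N2=(alive,v0) N0.N3=(alive,v0)
Op 10: N1 marks N0=dead -> (dead,v1)
Op 11: gossip N0<->N1 -> N0.N0=(alive,v1) N0.N1=(alive,v0) N0.N2=(alive,v0) N0.N3=(alive,v0) | N1.N0=(dead,v1) N1.N1=(alive,v0) N1.N2=(alive,v0) N1.N3=(alive,v0)
Op 12: gossip N0<->N3 -> N0.N0=(alive,v1) N0.N1=(alive,v0) N0.N2=(alive,v0) N0.N3=(alive,v0) | N3.N0=(alive,v1) N3.N1=(alive,v0) N3.N2=(alive,v0) N3.N3=(alive,v0)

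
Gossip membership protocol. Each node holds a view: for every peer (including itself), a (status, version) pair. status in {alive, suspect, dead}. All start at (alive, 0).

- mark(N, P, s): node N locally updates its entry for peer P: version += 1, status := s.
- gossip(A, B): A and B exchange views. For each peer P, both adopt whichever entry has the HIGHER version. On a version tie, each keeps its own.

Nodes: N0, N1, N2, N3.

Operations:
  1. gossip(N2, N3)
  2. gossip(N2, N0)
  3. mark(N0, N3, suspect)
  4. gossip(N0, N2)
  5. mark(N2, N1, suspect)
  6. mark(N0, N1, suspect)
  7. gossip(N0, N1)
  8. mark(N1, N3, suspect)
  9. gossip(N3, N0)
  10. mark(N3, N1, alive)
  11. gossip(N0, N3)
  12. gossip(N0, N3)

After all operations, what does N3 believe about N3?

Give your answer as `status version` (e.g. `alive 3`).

Op 1: gossip N2<->N3 -> N2.N0=(alive,v0) N2.N1=(alive,v0) N2.N2=(alive,v0) N2.N3=(alive,v0) | N3.N0=(alive,v0) N3.N1=(alive,v0) N3.N2=(alive,v0) N3.N3=(alive,v0)
Op 2: gossip N2<->N0 -> N2.N0=(alive,v0) N2.N1=(alive,v0) N2.N2=(alive,v0) N2.N3=(alive,v0) | N0.N0=(alive,v0) N0.N1=(alive,v0) N0.N2=(alive,v0) N0.N3=(alive,v0)
Op 3: N0 marks N3=suspect -> (suspect,v1)
Op 4: gossip N0<->N2 -> N0.N0=(alive,v0) N0.N1=(alive,v0) N0.N2=(alive,v0) N0.N3=(suspect,v1) | N2.N0=(alive,v0) N2.N1=(alive,v0) N2.N2=(alive,v0) N2.N3=(suspect,v1)
Op 5: N2 marks N1=suspect -> (suspect,v1)
Op 6: N0 marks N1=suspect -> (suspect,v1)
Op 7: gossip N0<->N1 -> N0.N0=(alive,v0) N0.N1=(suspect,v1) N0.N2=(alive,v0) N0.N3=(suspect,v1) | N1.N0=(alive,v0) N1.N1=(suspect,v1) N1.N2=(alive,v0) N1.N3=(suspect,v1)
Op 8: N1 marks N3=suspect -> (suspect,v2)
Op 9: gossip N3<->N0 -> N3.N0=(alive,v0) N3.N1=(suspect,v1) N3.N2=(alive,v0) N3.N3=(suspect,v1) | N0.N0=(alive,v0) N0.N1=(suspect,v1) N0.N2=(alive,v0) N0.N3=(suspect,v1)
Op 10: N3 marks N1=alive -> (alive,v2)
Op 11: gossip N0<->N3 -> N0.N0=(alive,v0) N0.N1=(alive,v2) N0.N2=(alive,v0) N0.N3=(suspect,v1) | N3.N0=(alive,v0) N3.N1=(alive,v2) N3.N2=(alive,v0) N3.N3=(suspect,v1)
Op 12: gossip N0<->N3 -> N0.N0=(alive,v0) N0.N1=(alive,v2) N0.N2=(alive,v0) N0.N3=(suspect,v1) | N3.N0=(alive,v0) N3.N1=(alive,v2) N3.N2=(alive,v0) N3.N3=(suspect,v1)

Answer: suspect 1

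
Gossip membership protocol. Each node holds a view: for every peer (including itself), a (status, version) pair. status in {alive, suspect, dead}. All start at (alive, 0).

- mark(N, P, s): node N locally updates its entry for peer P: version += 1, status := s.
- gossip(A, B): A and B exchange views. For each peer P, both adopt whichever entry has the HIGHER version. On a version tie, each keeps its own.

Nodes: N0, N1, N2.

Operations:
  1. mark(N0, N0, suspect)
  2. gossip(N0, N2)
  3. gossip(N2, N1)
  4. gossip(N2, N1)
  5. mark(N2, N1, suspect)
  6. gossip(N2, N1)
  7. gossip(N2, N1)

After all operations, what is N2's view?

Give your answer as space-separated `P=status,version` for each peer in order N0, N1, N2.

Op 1: N0 marks N0=suspect -> (suspect,v1)
Op 2: gossip N0<->N2 -> N0.N0=(suspect,v1) N0.N1=(alive,v0) N0.N2=(alive,v0) | N2.N0=(suspect,v1) N2.N1=(alive,v0) N2.N2=(alive,v0)
Op 3: gossip N2<->N1 -> N2.N0=(suspect,v1) N2.N1=(alive,v0) N2.N2=(alive,v0) | N1.N0=(suspect,v1) N1.N1=(alive,v0) N1.N2=(alive,v0)
Op 4: gossip N2<->N1 -> N2.N0=(suspect,v1) N2.N1=(alive,v0) N2.N2=(alive,v0) | N1.N0=(suspect,v1) N1.N1=(alive,v0) N1.N2=(alive,v0)
Op 5: N2 marks N1=suspect -> (suspect,v1)
Op 6: gossip N2<->N1 -> N2.N0=(suspect,v1) N2.N1=(suspect,v1) N2.N2=(alive,v0) | N1.N0=(suspect,v1) N1.N1=(suspect,v1) N1.N2=(alive,v0)
Op 7: gossip N2<->N1 -> N2.N0=(suspect,v1) N2.N1=(suspect,v1) N2.N2=(alive,v0) | N1.N0=(suspect,v1) N1.N1=(suspect,v1) N1.N2=(alive,v0)

Answer: N0=suspect,1 N1=suspect,1 N2=alive,0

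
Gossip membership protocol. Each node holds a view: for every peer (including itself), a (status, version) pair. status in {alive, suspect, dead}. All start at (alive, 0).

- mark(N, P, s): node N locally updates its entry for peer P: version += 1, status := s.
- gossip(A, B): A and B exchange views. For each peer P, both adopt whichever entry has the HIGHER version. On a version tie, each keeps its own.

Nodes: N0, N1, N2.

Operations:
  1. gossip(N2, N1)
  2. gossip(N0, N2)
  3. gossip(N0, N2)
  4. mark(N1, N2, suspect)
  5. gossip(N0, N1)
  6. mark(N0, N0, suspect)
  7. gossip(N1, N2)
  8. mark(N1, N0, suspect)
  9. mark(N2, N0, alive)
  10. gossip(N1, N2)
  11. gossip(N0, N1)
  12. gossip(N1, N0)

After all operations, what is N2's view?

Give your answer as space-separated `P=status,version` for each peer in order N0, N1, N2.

Op 1: gossip N2<->N1 -> N2.N0=(alive,v0) N2.N1=(alive,v0) N2.N2=(alive,v0) | N1.N0=(alive,v0) N1.N1=(alive,v0) N1.N2=(alive,v0)
Op 2: gossip N0<->N2 -> N0.N0=(alive,v0) N0.N1=(alive,v0) N0.N2=(alive,v0) | N2.N0=(alive,v0) N2.N1=(alive,v0) N2.N2=(alive,v0)
Op 3: gossip N0<->N2 -> N0.N0=(alive,v0) N0.N1=(alive,v0) N0.N2=(alive,v0) | N2.N0=(alive,v0) N2.N1=(alive,v0) N2.N2=(alive,v0)
Op 4: N1 marks N2=suspect -> (suspect,v1)
Op 5: gossip N0<->N1 -> N0.N0=(alive,v0) N0.N1=(alive,v0) N0.N2=(suspect,v1) | N1.N0=(alive,v0) N1.N1=(alive,v0) N1.N2=(suspect,v1)
Op 6: N0 marks N0=suspect -> (suspect,v1)
Op 7: gossip N1<->N2 -> N1.N0=(alive,v0) N1.N1=(alive,v0) N1.N2=(suspect,v1) | N2.N0=(alive,v0) N2.N1=(alive,v0) N2.N2=(suspect,v1)
Op 8: N1 marks N0=suspect -> (suspect,v1)
Op 9: N2 marks N0=alive -> (alive,v1)
Op 10: gossip N1<->N2 -> N1.N0=(suspect,v1) N1.N1=(alive,v0) N1.N2=(suspect,v1) | N2.N0=(alive,v1) N2.N1=(alive,v0) N2.N2=(suspect,v1)
Op 11: gossip N0<->N1 -> N0.N0=(suspect,v1) N0.N1=(alive,v0) N0.N2=(suspect,v1) | N1.N0=(suspect,v1) N1.N1=(alive,v0) N1.N2=(suspect,v1)
Op 12: gossip N1<->N0 -> N1.N0=(suspect,v1) N1.N1=(alive,v0) N1.N2=(suspect,v1) | N0.N0=(suspect,v1) N0.N1=(alive,v0) N0.N2=(suspect,v1)

Answer: N0=alive,1 N1=alive,0 N2=suspect,1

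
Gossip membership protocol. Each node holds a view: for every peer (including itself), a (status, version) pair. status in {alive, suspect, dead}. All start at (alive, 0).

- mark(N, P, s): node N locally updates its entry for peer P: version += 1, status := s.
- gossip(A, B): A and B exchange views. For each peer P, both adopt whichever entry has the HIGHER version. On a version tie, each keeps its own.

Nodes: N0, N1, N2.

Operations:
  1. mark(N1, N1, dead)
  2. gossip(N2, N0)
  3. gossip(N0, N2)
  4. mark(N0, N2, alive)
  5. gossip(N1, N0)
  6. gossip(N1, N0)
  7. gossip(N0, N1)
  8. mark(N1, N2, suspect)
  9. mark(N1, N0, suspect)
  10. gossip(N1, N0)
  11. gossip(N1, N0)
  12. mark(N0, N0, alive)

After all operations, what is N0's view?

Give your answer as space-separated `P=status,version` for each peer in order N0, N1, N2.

Op 1: N1 marks N1=dead -> (dead,v1)
Op 2: gossip N2<->N0 -> N2.N0=(alive,v0) N2.N1=(alive,v0) N2.N2=(alive,v0) | N0.N0=(alive,v0) N0.N1=(alive,v0) N0.N2=(alive,v0)
Op 3: gossip N0<->N2 -> N0.N0=(alive,v0) N0.N1=(alive,v0) N0.N2=(alive,v0) | N2.N0=(alive,v0) N2.N1=(alive,v0) N2.N2=(alive,v0)
Op 4: N0 marks N2=alive -> (alive,v1)
Op 5: gossip N1<->N0 -> N1.N0=(alive,v0) N1.N1=(dead,v1) N1.N2=(alive,v1) | N0.N0=(alive,v0) N0.N1=(dead,v1) N0.N2=(alive,v1)
Op 6: gossip N1<->N0 -> N1.N0=(alive,v0) N1.N1=(dead,v1) N1.N2=(alive,v1) | N0.N0=(alive,v0) N0.N1=(dead,v1) N0.N2=(alive,v1)
Op 7: gossip N0<->N1 -> N0.N0=(alive,v0) N0.N1=(dead,v1) N0.N2=(alive,v1) | N1.N0=(alive,v0) N1.N1=(dead,v1) N1.N2=(alive,v1)
Op 8: N1 marks N2=suspect -> (suspect,v2)
Op 9: N1 marks N0=suspect -> (suspect,v1)
Op 10: gossip N1<->N0 -> N1.N0=(suspect,v1) N1.N1=(dead,v1) N1.N2=(suspect,v2) | N0.N0=(suspect,v1) N0.N1=(dead,v1) N0.N2=(suspect,v2)
Op 11: gossip N1<->N0 -> N1.N0=(suspect,v1) N1.N1=(dead,v1) N1.N2=(suspect,v2) | N0.N0=(suspect,v1) N0.N1=(dead,v1) N0.N2=(suspect,v2)
Op 12: N0 marks N0=alive -> (alive,v2)

Answer: N0=alive,2 N1=dead,1 N2=suspect,2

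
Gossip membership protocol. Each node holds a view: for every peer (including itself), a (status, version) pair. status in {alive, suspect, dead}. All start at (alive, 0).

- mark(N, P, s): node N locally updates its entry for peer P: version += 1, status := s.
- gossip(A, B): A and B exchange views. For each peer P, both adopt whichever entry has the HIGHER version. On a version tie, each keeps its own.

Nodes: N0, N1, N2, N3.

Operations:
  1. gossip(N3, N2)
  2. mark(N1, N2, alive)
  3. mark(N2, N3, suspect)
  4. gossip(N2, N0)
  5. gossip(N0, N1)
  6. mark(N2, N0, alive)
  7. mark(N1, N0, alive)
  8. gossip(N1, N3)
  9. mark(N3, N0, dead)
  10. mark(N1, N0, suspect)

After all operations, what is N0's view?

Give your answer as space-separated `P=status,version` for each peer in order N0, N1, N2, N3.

Op 1: gossip N3<->N2 -> N3.N0=(alive,v0) N3.N1=(alive,v0) N3.N2=(alive,v0) N3.N3=(alive,v0) | N2.N0=(alive,v0) N2.N1=(alive,v0) N2.N2=(alive,v0) N2.N3=(alive,v0)
Op 2: N1 marks N2=alive -> (alive,v1)
Op 3: N2 marks N3=suspect -> (suspect,v1)
Op 4: gossip N2<->N0 -> N2.N0=(alive,v0) N2.N1=(alive,v0) N2.N2=(alive,v0) N2.N3=(suspect,v1) | N0.N0=(alive,v0) N0.N1=(alive,v0) N0.N2=(alive,v0) N0.N3=(suspect,v1)
Op 5: gossip N0<->N1 -> N0.N0=(alive,v0) N0.N1=(alive,v0) N0.N2=(alive,v1) N0.N3=(suspect,v1) | N1.N0=(alive,v0) N1.N1=(alive,v0) N1.N2=(alive,v1) N1.N3=(suspect,v1)
Op 6: N2 marks N0=alive -> (alive,v1)
Op 7: N1 marks N0=alive -> (alive,v1)
Op 8: gossip N1<->N3 -> N1.N0=(alive,v1) N1.N1=(alive,v0) N1.N2=(alive,v1) N1.N3=(suspect,v1) | N3.N0=(alive,v1) N3.N1=(alive,v0) N3.N2=(alive,v1) N3.N3=(suspect,v1)
Op 9: N3 marks N0=dead -> (dead,v2)
Op 10: N1 marks N0=suspect -> (suspect,v2)

Answer: N0=alive,0 N1=alive,0 N2=alive,1 N3=suspect,1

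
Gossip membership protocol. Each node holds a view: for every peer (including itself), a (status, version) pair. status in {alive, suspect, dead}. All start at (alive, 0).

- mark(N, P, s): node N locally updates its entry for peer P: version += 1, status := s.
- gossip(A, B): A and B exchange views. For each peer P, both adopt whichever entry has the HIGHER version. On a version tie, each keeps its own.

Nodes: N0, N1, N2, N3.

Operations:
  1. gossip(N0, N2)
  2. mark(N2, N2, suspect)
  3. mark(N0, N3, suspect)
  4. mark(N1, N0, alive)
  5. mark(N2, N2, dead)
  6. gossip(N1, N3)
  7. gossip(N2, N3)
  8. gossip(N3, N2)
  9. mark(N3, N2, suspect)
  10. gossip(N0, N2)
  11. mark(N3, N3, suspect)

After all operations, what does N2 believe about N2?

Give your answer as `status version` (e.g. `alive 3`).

Op 1: gossip N0<->N2 -> N0.N0=(alive,v0) N0.N1=(alive,v0) N0.N2=(alive,v0) N0.N3=(alive,v0) | N2.N0=(alive,v0) N2.N1=(alive,v0) N2.N2=(alive,v0) N2.N3=(alive,v0)
Op 2: N2 marks N2=suspect -> (suspect,v1)
Op 3: N0 marks N3=suspect -> (suspect,v1)
Op 4: N1 marks N0=alive -> (alive,v1)
Op 5: N2 marks N2=dead -> (dead,v2)
Op 6: gossip N1<->N3 -> N1.N0=(alive,v1) N1.N1=(alive,v0) N1.N2=(alive,v0) N1.N3=(alive,v0) | N3.N0=(alive,v1) N3.N1=(alive,v0) N3.N2=(alive,v0) N3.N3=(alive,v0)
Op 7: gossip N2<->N3 -> N2.N0=(alive,v1) N2.N1=(alive,v0) N2.N2=(dead,v2) N2.N3=(alive,v0) | N3.N0=(alive,v1) N3.N1=(alive,v0) N3.N2=(dead,v2) N3.N3=(alive,v0)
Op 8: gossip N3<->N2 -> N3.N0=(alive,v1) N3.N1=(alive,v0) N3.N2=(dead,v2) N3.N3=(alive,v0) | N2.N0=(alive,v1) N2.N1=(alive,v0) N2.N2=(dead,v2) N2.N3=(alive,v0)
Op 9: N3 marks N2=suspect -> (suspect,v3)
Op 10: gossip N0<->N2 -> N0.N0=(alive,v1) N0.N1=(alive,v0) N0.N2=(dead,v2) N0.N3=(suspect,v1) | N2.N0=(alive,v1) N2.N1=(alive,v0) N2.N2=(dead,v2) N2.N3=(suspect,v1)
Op 11: N3 marks N3=suspect -> (suspect,v1)

Answer: dead 2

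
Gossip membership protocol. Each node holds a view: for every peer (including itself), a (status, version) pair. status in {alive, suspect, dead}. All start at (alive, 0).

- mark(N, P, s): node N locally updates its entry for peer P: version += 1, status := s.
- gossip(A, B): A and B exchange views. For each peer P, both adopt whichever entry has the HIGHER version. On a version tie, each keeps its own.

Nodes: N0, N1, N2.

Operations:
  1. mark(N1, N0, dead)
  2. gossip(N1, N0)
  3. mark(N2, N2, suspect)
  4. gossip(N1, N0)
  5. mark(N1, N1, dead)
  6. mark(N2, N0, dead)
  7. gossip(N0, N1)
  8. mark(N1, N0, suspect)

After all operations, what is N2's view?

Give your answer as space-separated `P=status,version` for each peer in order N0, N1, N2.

Answer: N0=dead,1 N1=alive,0 N2=suspect,1

Derivation:
Op 1: N1 marks N0=dead -> (dead,v1)
Op 2: gossip N1<->N0 -> N1.N0=(dead,v1) N1.N1=(alive,v0) N1.N2=(alive,v0) | N0.N0=(dead,v1) N0.N1=(alive,v0) N0.N2=(alive,v0)
Op 3: N2 marks N2=suspect -> (suspect,v1)
Op 4: gossip N1<->N0 -> N1.N0=(dead,v1) N1.N1=(alive,v0) N1.N2=(alive,v0) | N0.N0=(dead,v1) N0.N1=(alive,v0) N0.N2=(alive,v0)
Op 5: N1 marks N1=dead -> (dead,v1)
Op 6: N2 marks N0=dead -> (dead,v1)
Op 7: gossip N0<->N1 -> N0.N0=(dead,v1) N0.N1=(dead,v1) N0.N2=(alive,v0) | N1.N0=(dead,v1) N1.N1=(dead,v1) N1.N2=(alive,v0)
Op 8: N1 marks N0=suspect -> (suspect,v2)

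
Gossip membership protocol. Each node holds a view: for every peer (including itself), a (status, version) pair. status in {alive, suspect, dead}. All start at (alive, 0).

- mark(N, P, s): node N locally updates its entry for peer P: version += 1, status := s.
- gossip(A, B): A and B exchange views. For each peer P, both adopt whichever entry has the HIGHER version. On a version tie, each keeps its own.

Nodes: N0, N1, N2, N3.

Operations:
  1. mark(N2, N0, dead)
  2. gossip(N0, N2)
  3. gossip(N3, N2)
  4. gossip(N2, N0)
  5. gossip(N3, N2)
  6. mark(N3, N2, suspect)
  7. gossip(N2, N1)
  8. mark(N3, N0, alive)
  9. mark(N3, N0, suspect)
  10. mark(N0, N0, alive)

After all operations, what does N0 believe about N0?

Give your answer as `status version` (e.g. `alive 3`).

Op 1: N2 marks N0=dead -> (dead,v1)
Op 2: gossip N0<->N2 -> N0.N0=(dead,v1) N0.N1=(alive,v0) N0.N2=(alive,v0) N0.N3=(alive,v0) | N2.N0=(dead,v1) N2.N1=(alive,v0) N2.N2=(alive,v0) N2.N3=(alive,v0)
Op 3: gossip N3<->N2 -> N3.N0=(dead,v1) N3.N1=(alive,v0) N3.N2=(alive,v0) N3.N3=(alive,v0) | N2.N0=(dead,v1) N2.N1=(alive,v0) N2.N2=(alive,v0) N2.N3=(alive,v0)
Op 4: gossip N2<->N0 -> N2.N0=(dead,v1) N2.N1=(alive,v0) N2.N2=(alive,v0) N2.N3=(alive,v0) | N0.N0=(dead,v1) N0.N1=(alive,v0) N0.N2=(alive,v0) N0.N3=(alive,v0)
Op 5: gossip N3<->N2 -> N3.N0=(dead,v1) N3.N1=(alive,v0) N3.N2=(alive,v0) N3.N3=(alive,v0) | N2.N0=(dead,v1) N2.N1=(alive,v0) N2.N2=(alive,v0) N2.N3=(alive,v0)
Op 6: N3 marks N2=suspect -> (suspect,v1)
Op 7: gossip N2<->N1 -> N2.N0=(dead,v1) N2.N1=(alive,v0) N2.N2=(alive,v0) N2.N3=(alive,v0) | N1.N0=(dead,v1) N1.N1=(alive,v0) N1.N2=(alive,v0) N1.N3=(alive,v0)
Op 8: N3 marks N0=alive -> (alive,v2)
Op 9: N3 marks N0=suspect -> (suspect,v3)
Op 10: N0 marks N0=alive -> (alive,v2)

Answer: alive 2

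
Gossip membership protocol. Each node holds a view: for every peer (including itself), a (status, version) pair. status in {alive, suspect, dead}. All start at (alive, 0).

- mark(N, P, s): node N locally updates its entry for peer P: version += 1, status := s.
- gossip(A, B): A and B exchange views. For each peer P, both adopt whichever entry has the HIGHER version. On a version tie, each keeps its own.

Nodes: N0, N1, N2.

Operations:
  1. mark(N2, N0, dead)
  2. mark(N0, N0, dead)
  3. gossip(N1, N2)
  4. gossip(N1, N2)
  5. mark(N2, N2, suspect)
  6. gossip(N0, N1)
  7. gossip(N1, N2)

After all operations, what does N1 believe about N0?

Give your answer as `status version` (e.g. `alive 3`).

Op 1: N2 marks N0=dead -> (dead,v1)
Op 2: N0 marks N0=dead -> (dead,v1)
Op 3: gossip N1<->N2 -> N1.N0=(dead,v1) N1.N1=(alive,v0) N1.N2=(alive,v0) | N2.N0=(dead,v1) N2.N1=(alive,v0) N2.N2=(alive,v0)
Op 4: gossip N1<->N2 -> N1.N0=(dead,v1) N1.N1=(alive,v0) N1.N2=(alive,v0) | N2.N0=(dead,v1) N2.N1=(alive,v0) N2.N2=(alive,v0)
Op 5: N2 marks N2=suspect -> (suspect,v1)
Op 6: gossip N0<->N1 -> N0.N0=(dead,v1) N0.N1=(alive,v0) N0.N2=(alive,v0) | N1.N0=(dead,v1) N1.N1=(alive,v0) N1.N2=(alive,v0)
Op 7: gossip N1<->N2 -> N1.N0=(dead,v1) N1.N1=(alive,v0) N1.N2=(suspect,v1) | N2.N0=(dead,v1) N2.N1=(alive,v0) N2.N2=(suspect,v1)

Answer: dead 1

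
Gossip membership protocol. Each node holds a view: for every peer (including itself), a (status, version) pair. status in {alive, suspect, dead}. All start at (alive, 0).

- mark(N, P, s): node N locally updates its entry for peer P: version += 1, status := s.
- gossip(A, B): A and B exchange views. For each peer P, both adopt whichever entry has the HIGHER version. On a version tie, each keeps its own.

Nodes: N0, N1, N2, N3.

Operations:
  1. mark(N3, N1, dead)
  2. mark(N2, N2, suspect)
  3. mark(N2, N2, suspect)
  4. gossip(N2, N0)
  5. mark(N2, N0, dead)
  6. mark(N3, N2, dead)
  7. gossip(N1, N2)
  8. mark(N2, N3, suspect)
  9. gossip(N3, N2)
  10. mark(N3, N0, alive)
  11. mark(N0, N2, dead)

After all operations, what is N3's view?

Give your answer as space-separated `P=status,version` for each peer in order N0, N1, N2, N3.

Op 1: N3 marks N1=dead -> (dead,v1)
Op 2: N2 marks N2=suspect -> (suspect,v1)
Op 3: N2 marks N2=suspect -> (suspect,v2)
Op 4: gossip N2<->N0 -> N2.N0=(alive,v0) N2.N1=(alive,v0) N2.N2=(suspect,v2) N2.N3=(alive,v0) | N0.N0=(alive,v0) N0.N1=(alive,v0) N0.N2=(suspect,v2) N0.N3=(alive,v0)
Op 5: N2 marks N0=dead -> (dead,v1)
Op 6: N3 marks N2=dead -> (dead,v1)
Op 7: gossip N1<->N2 -> N1.N0=(dead,v1) N1.N1=(alive,v0) N1.N2=(suspect,v2) N1.N3=(alive,v0) | N2.N0=(dead,v1) N2.N1=(alive,v0) N2.N2=(suspect,v2) N2.N3=(alive,v0)
Op 8: N2 marks N3=suspect -> (suspect,v1)
Op 9: gossip N3<->N2 -> N3.N0=(dead,v1) N3.N1=(dead,v1) N3.N2=(suspect,v2) N3.N3=(suspect,v1) | N2.N0=(dead,v1) N2.N1=(dead,v1) N2.N2=(suspect,v2) N2.N3=(suspect,v1)
Op 10: N3 marks N0=alive -> (alive,v2)
Op 11: N0 marks N2=dead -> (dead,v3)

Answer: N0=alive,2 N1=dead,1 N2=suspect,2 N3=suspect,1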